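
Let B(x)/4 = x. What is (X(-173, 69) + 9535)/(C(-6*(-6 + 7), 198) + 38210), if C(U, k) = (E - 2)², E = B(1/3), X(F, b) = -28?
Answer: 85563/343894 ≈ 0.24881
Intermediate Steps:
B(x) = 4*x
E = 4/3 ≈ 1.3333
C(U, k) = 4/9 (C(U, k) = (4/3 - 2)² = (-⅔)² = 4/9)
(X(-173, 69) + 9535)/(C(-6*(-6 + 7), 198) + 38210) = (-28 + 9535)/(4/9 + 38210) = 9507/(343894/9) = 9507*(9/343894) = 85563/343894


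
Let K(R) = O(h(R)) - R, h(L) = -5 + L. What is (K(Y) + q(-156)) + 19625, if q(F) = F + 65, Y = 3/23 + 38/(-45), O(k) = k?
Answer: 19529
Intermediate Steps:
Y = -739/1035 (Y = 3*(1/23) + 38*(-1/45) = 3/23 - 38/45 = -739/1035 ≈ -0.71401)
K(R) = -5 (K(R) = (-5 + R) - R = -5)
q(F) = 65 + F
(K(Y) + q(-156)) + 19625 = (-5 + (65 - 156)) + 19625 = (-5 - 91) + 19625 = -96 + 19625 = 19529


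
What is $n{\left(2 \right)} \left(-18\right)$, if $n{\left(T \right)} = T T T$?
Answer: $-144$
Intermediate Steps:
$n{\left(T \right)} = T^{3}$ ($n{\left(T \right)} = T^{2} T = T^{3}$)
$n{\left(2 \right)} \left(-18\right) = 2^{3} \left(-18\right) = 8 \left(-18\right) = -144$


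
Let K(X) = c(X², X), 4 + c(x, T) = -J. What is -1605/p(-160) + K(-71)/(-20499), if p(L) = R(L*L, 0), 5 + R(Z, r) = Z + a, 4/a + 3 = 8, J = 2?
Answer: -54578867/874480507 ≈ -0.062413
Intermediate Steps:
a = ⅘ (a = 4/(-3 + 8) = 4/5 = 4*(⅕) = ⅘ ≈ 0.80000)
R(Z, r) = -21/5 + Z (R(Z, r) = -5 + (Z + ⅘) = -5 + (⅘ + Z) = -21/5 + Z)
c(x, T) = -6 (c(x, T) = -4 - 1*2 = -4 - 2 = -6)
p(L) = -21/5 + L² (p(L) = -21/5 + L*L = -21/5 + L²)
K(X) = -6
-1605/p(-160) + K(-71)/(-20499) = -1605/(-21/5 + (-160)²) - 6/(-20499) = -1605/(-21/5 + 25600) - 6*(-1/20499) = -1605/127979/5 + 2/6833 = -1605*5/127979 + 2/6833 = -8025/127979 + 2/6833 = -54578867/874480507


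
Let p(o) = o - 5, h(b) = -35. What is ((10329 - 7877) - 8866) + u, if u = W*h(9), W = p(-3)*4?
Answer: -5294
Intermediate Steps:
p(o) = -5 + o
W = -32 (W = (-5 - 3)*4 = -8*4 = -32)
u = 1120 (u = -32*(-35) = 1120)
((10329 - 7877) - 8866) + u = ((10329 - 7877) - 8866) + 1120 = (2452 - 8866) + 1120 = -6414 + 1120 = -5294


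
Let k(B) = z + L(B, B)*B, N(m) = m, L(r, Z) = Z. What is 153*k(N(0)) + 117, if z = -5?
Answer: -648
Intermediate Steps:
k(B) = -5 + B**2 (k(B) = -5 + B*B = -5 + B**2)
153*k(N(0)) + 117 = 153*(-5 + 0**2) + 117 = 153*(-5 + 0) + 117 = 153*(-5) + 117 = -765 + 117 = -648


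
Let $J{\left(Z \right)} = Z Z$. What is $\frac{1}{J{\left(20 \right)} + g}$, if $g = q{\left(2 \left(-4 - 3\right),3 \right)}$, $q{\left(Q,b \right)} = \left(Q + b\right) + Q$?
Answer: $\frac{1}{375} \approx 0.0026667$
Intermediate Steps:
$J{\left(Z \right)} = Z^{2}$
$q{\left(Q,b \right)} = b + 2 Q$
$g = -25$ ($g = 3 + 2 \cdot 2 \left(-4 - 3\right) = 3 + 2 \cdot 2 \left(-7\right) = 3 + 2 \left(-14\right) = 3 - 28 = -25$)
$\frac{1}{J{\left(20 \right)} + g} = \frac{1}{20^{2} - 25} = \frac{1}{400 - 25} = \frac{1}{375}$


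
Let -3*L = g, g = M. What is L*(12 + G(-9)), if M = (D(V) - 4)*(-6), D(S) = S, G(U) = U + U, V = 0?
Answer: 48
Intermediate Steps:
G(U) = 2*U
M = 24 (M = (0 - 4)*(-6) = -4*(-6) = 24)
g = 24
L = -8 (L = -⅓*24 = -8)
L*(12 + G(-9)) = -8*(12 + 2*(-9)) = -8*(12 - 18) = -8*(-6) = 48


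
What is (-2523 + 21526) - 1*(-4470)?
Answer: 23473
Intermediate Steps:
(-2523 + 21526) - 1*(-4470) = 19003 + 4470 = 23473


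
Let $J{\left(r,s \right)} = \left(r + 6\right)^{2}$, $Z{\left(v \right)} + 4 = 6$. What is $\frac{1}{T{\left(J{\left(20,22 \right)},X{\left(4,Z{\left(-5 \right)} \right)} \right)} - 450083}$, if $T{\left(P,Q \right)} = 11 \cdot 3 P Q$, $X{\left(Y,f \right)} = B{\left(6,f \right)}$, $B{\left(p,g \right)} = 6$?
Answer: $- \frac{1}{316235} \approx -3.1622 \cdot 10^{-6}$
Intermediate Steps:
$Z{\left(v \right)} = 2$ ($Z{\left(v \right)} = -4 + 6 = 2$)
$X{\left(Y,f \right)} = 6$
$J{\left(r,s \right)} = \left(6 + r\right)^{2}$
$T{\left(P,Q \right)} = 33 P Q$
$\frac{1}{T{\left(J{\left(20,22 \right)},X{\left(4,Z{\left(-5 \right)} \right)} \right)} - 450083} = \frac{1}{33 \left(6 + 20\right)^{2} \cdot 6 - 450083} = \frac{1}{33 \cdot 26^{2} \cdot 6 - 450083} = \frac{1}{33 \cdot 676 \cdot 6 - 450083} = \frac{1}{133848 - 450083} = \frac{1}{-316235} = - \frac{1}{316235}$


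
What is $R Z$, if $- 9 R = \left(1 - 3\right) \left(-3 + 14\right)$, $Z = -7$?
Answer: $- \frac{154}{9} \approx -17.111$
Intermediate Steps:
$R = \frac{22}{9}$ ($R = - \frac{\left(1 - 3\right) \left(-3 + 14\right)}{9} = - \frac{\left(-2\right) 11}{9} = \left(- \frac{1}{9}\right) \left(-22\right) = \frac{22}{9} \approx 2.4444$)
$R Z = \frac{22}{9} \left(-7\right) = - \frac{154}{9}$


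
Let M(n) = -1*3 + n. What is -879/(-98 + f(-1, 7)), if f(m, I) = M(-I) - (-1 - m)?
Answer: 293/36 ≈ 8.1389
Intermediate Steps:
M(n) = -3 + n
f(m, I) = -2 + m - I (f(m, I) = (-3 - I) - (-1 - m) = (-3 - I) + (1 + m) = -2 + m - I)
-879/(-98 + f(-1, 7)) = -879/(-98 + (-2 - 1 - 1*7)) = -879/(-98 + (-2 - 1 - 7)) = -879/(-98 - 10) = -879/(-108) = -1/108*(-879) = 293/36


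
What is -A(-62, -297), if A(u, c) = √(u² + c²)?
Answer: -√92053 ≈ -303.40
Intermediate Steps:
A(u, c) = √(c² + u²)
-A(-62, -297) = -√((-297)² + (-62)²) = -√(88209 + 3844) = -√92053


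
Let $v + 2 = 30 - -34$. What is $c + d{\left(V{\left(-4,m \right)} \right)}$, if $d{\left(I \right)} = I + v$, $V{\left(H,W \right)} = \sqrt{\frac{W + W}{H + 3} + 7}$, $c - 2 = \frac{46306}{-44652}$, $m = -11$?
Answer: $\frac{1405711}{22326} + \sqrt{29} \approx 68.348$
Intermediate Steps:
$v = 62$ ($v = -2 + \left(30 - -34\right) = -2 + \left(30 + 34\right) = -2 + 64 = 62$)
$c = \frac{21499}{22326}$ ($c = 2 + \frac{46306}{-44652} = 2 + 46306 \left(- \frac{1}{44652}\right) = 2 - \frac{23153}{22326} = \frac{21499}{22326} \approx 0.96296$)
$V{\left(H,W \right)} = \sqrt{7 + \frac{2 W}{3 + H}}$ ($V{\left(H,W \right)} = \sqrt{\frac{2 W}{3 + H} + 7} = \sqrt{7 + \frac{2 W}{3 + H}}$)
$d{\left(I \right)} = 62 + I$ ($d{\left(I \right)} = I + 62 = 62 + I$)
$c + d{\left(V{\left(-4,m \right)} \right)} = \frac{21499}{22326} + \left(62 + \sqrt{\frac{21 + 2 \left(-11\right) + 7 \left(-4\right)}{3 - 4}}\right) = \frac{21499}{22326} + \left(62 + \sqrt{\frac{21 - 22 - 28}{-1}}\right) = \frac{21499}{22326} + \left(62 + \sqrt{\left(-1\right) \left(-29\right)}\right) = \frac{21499}{22326} + \left(62 + \sqrt{29}\right) = \frac{1405711}{22326} + \sqrt{29}$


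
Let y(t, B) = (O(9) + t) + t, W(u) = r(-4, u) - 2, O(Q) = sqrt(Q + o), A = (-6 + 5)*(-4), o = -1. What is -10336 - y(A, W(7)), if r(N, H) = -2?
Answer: -10344 - 2*sqrt(2) ≈ -10347.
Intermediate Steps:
A = 4 (A = -1*(-4) = 4)
O(Q) = sqrt(-1 + Q) (O(Q) = sqrt(Q - 1) = sqrt(-1 + Q))
W(u) = -4 (W(u) = -2 - 2 = -4)
y(t, B) = 2*t + 2*sqrt(2) (y(t, B) = (sqrt(-1 + 9) + t) + t = (sqrt(8) + t) + t = (2*sqrt(2) + t) + t = (t + 2*sqrt(2)) + t = 2*t + 2*sqrt(2))
-10336 - y(A, W(7)) = -10336 - (2*4 + 2*sqrt(2)) = -10336 - (8 + 2*sqrt(2)) = -10336 + (-8 - 2*sqrt(2)) = -10344 - 2*sqrt(2)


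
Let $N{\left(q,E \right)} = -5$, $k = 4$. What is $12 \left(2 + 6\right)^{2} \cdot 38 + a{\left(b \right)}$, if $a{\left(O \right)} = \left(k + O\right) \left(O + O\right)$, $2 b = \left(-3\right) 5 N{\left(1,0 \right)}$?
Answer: $\frac{64593}{2} \approx 32297.0$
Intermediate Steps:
$b = \frac{75}{2}$ ($b = \frac{\left(-3\right) 5 \left(-5\right)}{2} = \frac{\left(-15\right) \left(-5\right)}{2} = \frac{1}{2} \cdot 75 = \frac{75}{2} \approx 37.5$)
$a{\left(O \right)} = 2 O \left(4 + O\right)$ ($a{\left(O \right)} = \left(4 + O\right) \left(O + O\right) = \left(4 + O\right) 2 O = 2 O \left(4 + O\right)$)
$12 \left(2 + 6\right)^{2} \cdot 38 + a{\left(b \right)} = 12 \left(2 + 6\right)^{2} \cdot 38 + 2 \cdot \frac{75}{2} \left(4 + \frac{75}{2}\right) = 12 \cdot 8^{2} \cdot 38 + 2 \cdot \frac{75}{2} \cdot \frac{83}{2} = 12 \cdot 64 \cdot 38 + \frac{6225}{2} = 768 \cdot 38 + \frac{6225}{2} = 29184 + \frac{6225}{2} = \frac{64593}{2}$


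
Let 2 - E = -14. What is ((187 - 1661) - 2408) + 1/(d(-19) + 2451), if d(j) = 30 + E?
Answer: -9693353/2497 ≈ -3882.0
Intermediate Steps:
E = 16 (E = 2 - 1*(-14) = 2 + 14 = 16)
d(j) = 46 (d(j) = 30 + 16 = 46)
((187 - 1661) - 2408) + 1/(d(-19) + 2451) = ((187 - 1661) - 2408) + 1/(46 + 2451) = (-1474 - 2408) + 1/2497 = -3882 + 1/2497 = -9693353/2497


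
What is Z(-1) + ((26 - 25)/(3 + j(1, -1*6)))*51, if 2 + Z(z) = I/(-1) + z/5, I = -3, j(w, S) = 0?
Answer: 89/5 ≈ 17.800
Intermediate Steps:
Z(z) = 1 + z/5 (Z(z) = -2 + (-3/(-1) + z/5) = -2 + (-3*(-1) + z*(⅕)) = -2 + (3 + z/5) = 1 + z/5)
Z(-1) + ((26 - 25)/(3 + j(1, -1*6)))*51 = (1 + (⅕)*(-1)) + ((26 - 25)/(3 + 0))*51 = (1 - ⅕) + (1/3)*51 = ⅘ + (1*(⅓))*51 = ⅘ + (⅓)*51 = ⅘ + 17 = 89/5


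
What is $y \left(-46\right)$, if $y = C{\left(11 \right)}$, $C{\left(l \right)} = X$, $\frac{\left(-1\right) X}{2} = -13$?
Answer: $-1196$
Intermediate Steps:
$X = 26$ ($X = \left(-2\right) \left(-13\right) = 26$)
$C{\left(l \right)} = 26$
$y = 26$
$y \left(-46\right) = 26 \left(-46\right) = -1196$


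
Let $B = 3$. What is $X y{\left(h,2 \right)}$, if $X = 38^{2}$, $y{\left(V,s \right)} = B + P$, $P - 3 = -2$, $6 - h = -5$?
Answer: $5776$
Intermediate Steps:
$h = 11$ ($h = 6 - -5 = 6 + 5 = 11$)
$P = 1$ ($P = 3 - 2 = 1$)
$y{\left(V,s \right)} = 4$ ($y{\left(V,s \right)} = 3 + 1 = 4$)
$X = 1444$
$X y{\left(h,2 \right)} = 1444 \cdot 4 = 5776$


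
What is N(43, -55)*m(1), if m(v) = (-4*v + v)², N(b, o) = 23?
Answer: 207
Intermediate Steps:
m(v) = 9*v² (m(v) = (-3*v)² = 9*v²)
N(43, -55)*m(1) = 23*(9*1²) = 23*(9*1) = 23*9 = 207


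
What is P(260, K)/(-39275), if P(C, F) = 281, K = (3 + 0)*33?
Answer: -281/39275 ≈ -0.0071547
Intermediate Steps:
K = 99 (K = 3*33 = 99)
P(260, K)/(-39275) = 281/(-39275) = 281*(-1/39275) = -281/39275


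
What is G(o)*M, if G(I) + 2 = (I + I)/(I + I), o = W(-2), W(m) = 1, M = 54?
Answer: -54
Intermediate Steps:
o = 1
G(I) = -1 (G(I) = -2 + (I + I)/(I + I) = -2 + (2*I)/((2*I)) = -2 + (2*I)*(1/(2*I)) = -2 + 1 = -1)
G(o)*M = -1*54 = -54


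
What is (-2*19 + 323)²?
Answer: 81225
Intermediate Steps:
(-2*19 + 323)² = (-38 + 323)² = 285² = 81225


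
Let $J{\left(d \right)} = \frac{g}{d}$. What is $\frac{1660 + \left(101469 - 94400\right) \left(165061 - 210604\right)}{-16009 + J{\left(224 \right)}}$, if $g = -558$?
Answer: $\frac{36057482384}{1793287} \approx 20107.0$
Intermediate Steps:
$J{\left(d \right)} = - \frac{558}{d}$
$\frac{1660 + \left(101469 - 94400\right) \left(165061 - 210604\right)}{-16009 + J{\left(224 \right)}} = \frac{1660 + \left(101469 - 94400\right) \left(165061 - 210604\right)}{-16009 - \frac{558}{224}} = \frac{1660 + 7069 \left(-45543\right)}{-16009 - \frac{279}{112}} = \frac{1660 - 321943467}{-16009 - \frac{279}{112}} = - \frac{321941807}{- \frac{1793287}{112}} = \left(-321941807\right) \left(- \frac{112}{1793287}\right) = \frac{36057482384}{1793287}$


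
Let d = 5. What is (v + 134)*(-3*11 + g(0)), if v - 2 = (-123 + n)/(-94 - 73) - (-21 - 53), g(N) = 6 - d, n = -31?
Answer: -1127168/167 ≈ -6749.5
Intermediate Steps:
g(N) = 1 (g(N) = 6 - 1*5 = 6 - 5 = 1)
v = 12846/167 (v = 2 + ((-123 - 31)/(-94 - 73) - (-21 - 53)) = 2 + (-154/(-167) - 1*(-74)) = 2 + (-154*(-1/167) + 74) = 2 + (154/167 + 74) = 2 + 12512/167 = 12846/167 ≈ 76.922)
(v + 134)*(-3*11 + g(0)) = (12846/167 + 134)*(-3*11 + 1) = 35224*(-33 + 1)/167 = (35224/167)*(-32) = -1127168/167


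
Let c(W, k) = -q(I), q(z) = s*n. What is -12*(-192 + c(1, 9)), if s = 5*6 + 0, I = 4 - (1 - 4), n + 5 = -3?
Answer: -576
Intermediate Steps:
n = -8 (n = -5 - 3 = -8)
I = 7 (I = 4 - 1*(-3) = 4 + 3 = 7)
s = 30 (s = 30 + 0 = 30)
q(z) = -240 (q(z) = 30*(-8) = -240)
c(W, k) = 240 (c(W, k) = -1*(-240) = 240)
-12*(-192 + c(1, 9)) = -12*(-192 + 240) = -12*48 = -576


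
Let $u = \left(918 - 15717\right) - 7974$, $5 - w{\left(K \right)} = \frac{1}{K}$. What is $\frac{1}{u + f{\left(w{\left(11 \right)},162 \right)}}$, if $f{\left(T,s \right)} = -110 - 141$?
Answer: $- \frac{1}{23024} \approx -4.3433 \cdot 10^{-5}$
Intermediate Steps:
$w{\left(K \right)} = 5 - \frac{1}{K}$
$f{\left(T,s \right)} = -251$
$u = -22773$ ($u = -14799 - 7974 = -22773$)
$\frac{1}{u + f{\left(w{\left(11 \right)},162 \right)}} = \frac{1}{-22773 - 251} = \frac{1}{-23024} = - \frac{1}{23024}$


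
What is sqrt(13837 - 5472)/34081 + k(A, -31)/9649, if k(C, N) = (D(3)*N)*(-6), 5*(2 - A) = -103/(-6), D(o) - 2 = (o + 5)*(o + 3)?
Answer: 9300/9649 + sqrt(8365)/34081 ≈ 0.96651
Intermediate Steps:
D(o) = 2 + (3 + o)*(5 + o) (D(o) = 2 + (o + 5)*(o + 3) = 2 + (5 + o)*(3 + o) = 2 + (3 + o)*(5 + o))
A = -43/30 (A = 2 - (-103)/(5*(-6)) = 2 - (-103)*(-1)/(5*6) = 2 - 1/5*103/6 = 2 - 103/30 = -43/30 ≈ -1.4333)
k(C, N) = -300*N (k(C, N) = ((17 + 3**2 + 8*3)*N)*(-6) = ((17 + 9 + 24)*N)*(-6) = (50*N)*(-6) = -300*N)
sqrt(13837 - 5472)/34081 + k(A, -31)/9649 = sqrt(13837 - 5472)/34081 - 300*(-31)/9649 = sqrt(8365)*(1/34081) + 9300*(1/9649) = sqrt(8365)/34081 + 9300/9649 = 9300/9649 + sqrt(8365)/34081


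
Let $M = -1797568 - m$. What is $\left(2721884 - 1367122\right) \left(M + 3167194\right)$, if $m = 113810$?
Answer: $1701331795792$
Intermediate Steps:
$M = -1911378$ ($M = -1797568 - 113810 = -1911378$)
$\left(2721884 - 1367122\right) \left(M + 3167194\right) = \left(2721884 - 1367122\right) \left(-1911378 + 3167194\right) = 1354762 \cdot 1255816 = 1701331795792$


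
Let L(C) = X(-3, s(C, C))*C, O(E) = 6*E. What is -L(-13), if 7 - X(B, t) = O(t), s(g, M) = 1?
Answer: 13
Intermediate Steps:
X(B, t) = 7 - 6*t
L(C) = C (L(C) = (7 - 6*1)*C = (7 - 6)*C = 1*C = C)
-L(-13) = -1*(-13) = 13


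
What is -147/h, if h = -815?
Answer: 147/815 ≈ 0.18037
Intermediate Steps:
-147/h = -147/(-815) = -147*(-1/815) = 147/815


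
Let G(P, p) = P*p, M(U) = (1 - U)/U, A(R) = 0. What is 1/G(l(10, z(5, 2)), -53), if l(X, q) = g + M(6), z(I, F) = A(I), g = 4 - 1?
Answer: -6/689 ≈ -0.0087083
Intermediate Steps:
g = 3
M(U) = (1 - U)/U
z(I, F) = 0
l(X, q) = 13/6 (l(X, q) = 3 + (1 - 1*6)/6 = 3 + (1 - 6)/6 = 3 + (1/6)*(-5) = 3 - 5/6 = 13/6)
1/G(l(10, z(5, 2)), -53) = 1/((13/6)*(-53)) = 1/(-689/6) = -6/689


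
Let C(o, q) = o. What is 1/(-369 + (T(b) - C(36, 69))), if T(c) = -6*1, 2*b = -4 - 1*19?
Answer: -1/411 ≈ -0.0024331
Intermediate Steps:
b = -23/2 (b = (-4 - 1*19)/2 = (-4 - 19)/2 = (1/2)*(-23) = -23/2 ≈ -11.500)
T(c) = -6
1/(-369 + (T(b) - C(36, 69))) = 1/(-369 + (-6 - 1*36)) = 1/(-369 + (-6 - 36)) = 1/(-369 - 42) = 1/(-411) = -1/411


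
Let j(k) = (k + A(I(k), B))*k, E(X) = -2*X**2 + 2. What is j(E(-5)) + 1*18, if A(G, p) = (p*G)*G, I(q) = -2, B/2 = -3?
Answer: 3474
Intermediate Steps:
B = -6 (B = 2*(-3) = -6)
E(X) = 2 - 2*X**2
A(G, p) = p*G**2 (A(G, p) = (G*p)*G = p*G**2)
j(k) = k*(-24 + k) (j(k) = (k - 6*(-2)**2)*k = (k - 6*4)*k = (k - 24)*k = (-24 + k)*k = k*(-24 + k))
j(E(-5)) + 1*18 = (2 - 2*(-5)**2)*(-24 + (2 - 2*(-5)**2)) + 1*18 = (2 - 2*25)*(-24 + (2 - 2*25)) + 18 = (2 - 50)*(-24 + (2 - 50)) + 18 = -48*(-24 - 48) + 18 = -48*(-72) + 18 = 3456 + 18 = 3474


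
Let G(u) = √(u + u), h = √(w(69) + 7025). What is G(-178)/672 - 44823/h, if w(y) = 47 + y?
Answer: -44823*√7141/7141 + I*√89/336 ≈ -530.42 + 0.028077*I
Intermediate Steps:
h = √7141 (h = √((47 + 69) + 7025) = √(116 + 7025) = √7141 ≈ 84.504)
G(u) = √2*√u (G(u) = √(2*u) = √2*√u)
G(-178)/672 - 44823/h = (√2*√(-178))/672 - 44823*√7141/7141 = (√2*(I*√178))*(1/672) - 44823*√7141/7141 = (2*I*√89)*(1/672) - 44823*√7141/7141 = I*√89/336 - 44823*√7141/7141 = -44823*√7141/7141 + I*√89/336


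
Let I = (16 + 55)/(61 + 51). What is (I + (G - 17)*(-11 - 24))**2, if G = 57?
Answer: 24563979441/12544 ≈ 1.9582e+6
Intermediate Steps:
I = 71/112 ≈ 0.63393
(I + (G - 17)*(-11 - 24))**2 = (71/112 + (57 - 17)*(-11 - 24))**2 = (71/112 + 40*(-35))**2 = (71/112 - 1400)**2 = (-156729/112)**2 = 24563979441/12544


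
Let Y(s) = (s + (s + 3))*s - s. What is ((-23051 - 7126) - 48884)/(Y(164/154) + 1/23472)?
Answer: -11002562646768/612061801 ≈ -17976.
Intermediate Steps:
Y(s) = -s + s*(3 + 2*s) (Y(s) = (s + (3 + s))*s - s = (3 + 2*s)*s - s = s*(3 + 2*s) - s = -s + s*(3 + 2*s))
((-23051 - 7126) - 48884)/(Y(164/154) + 1/23472) = ((-23051 - 7126) - 48884)/(2*(164/154)*(1 + 164/154) + 1/23472) = (-30177 - 48884)/(2*(164*(1/154))*(1 + 164*(1/154)) + 1/23472) = -79061/(2*(82/77)*(1 + 82/77) + 1/23472) = -79061/(2*(82/77)*(159/77) + 1/23472) = -79061/(26076/5929 + 1/23472) = -79061/612061801/139165488 = -79061*139165488/612061801 = -11002562646768/612061801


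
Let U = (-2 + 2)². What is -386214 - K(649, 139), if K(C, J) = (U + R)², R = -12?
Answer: -386358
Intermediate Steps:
U = 0 (U = 0² = 0)
K(C, J) = 144 (K(C, J) = (0 - 12)² = (-12)² = 144)
-386214 - K(649, 139) = -386214 - 1*144 = -386214 - 144 = -386358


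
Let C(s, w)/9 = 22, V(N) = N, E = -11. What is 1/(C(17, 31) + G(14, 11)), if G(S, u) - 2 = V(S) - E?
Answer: 1/225 ≈ 0.0044444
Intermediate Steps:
C(s, w) = 198 (C(s, w) = 9*22 = 198)
G(S, u) = 13 + S (G(S, u) = 2 + (S - 1*(-11)) = 2 + (S + 11) = 2 + (11 + S) = 13 + S)
1/(C(17, 31) + G(14, 11)) = 1/(198 + (13 + 14)) = 1/(198 + 27) = 1/225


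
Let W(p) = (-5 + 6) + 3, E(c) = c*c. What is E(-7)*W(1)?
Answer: 196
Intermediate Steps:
E(c) = c²
W(p) = 4 (W(p) = 1 + 3 = 4)
E(-7)*W(1) = (-7)²*4 = 49*4 = 196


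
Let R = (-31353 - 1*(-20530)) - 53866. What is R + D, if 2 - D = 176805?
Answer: -241492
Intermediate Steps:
D = -176803 (D = 2 - 1*176805 = 2 - 176805 = -176803)
R = -64689 (R = (-31353 + 20530) - 53866 = -10823 - 53866 = -64689)
R + D = -64689 - 176803 = -241492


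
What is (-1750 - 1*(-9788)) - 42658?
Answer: -34620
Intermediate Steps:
(-1750 - 1*(-9788)) - 42658 = (-1750 + 9788) - 42658 = 8038 - 42658 = -34620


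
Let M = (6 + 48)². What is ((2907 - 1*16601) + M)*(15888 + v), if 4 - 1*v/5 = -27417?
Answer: -1648958554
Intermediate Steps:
v = 137105 (v = 20 - 5*(-27417) = 20 + 137085 = 137105)
M = 2916 (M = 54² = 2916)
((2907 - 1*16601) + M)*(15888 + v) = ((2907 - 1*16601) + 2916)*(15888 + 137105) = ((2907 - 16601) + 2916)*152993 = (-13694 + 2916)*152993 = -10778*152993 = -1648958554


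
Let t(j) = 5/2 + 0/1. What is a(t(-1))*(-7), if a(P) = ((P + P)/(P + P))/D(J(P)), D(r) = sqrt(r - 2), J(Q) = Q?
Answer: -7*sqrt(2) ≈ -9.8995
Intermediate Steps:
D(r) = sqrt(-2 + r)
t(j) = 5/2 (t(j) = 5*(1/2) + 0*1 = 5/2 + 0 = 5/2)
a(P) = 1/sqrt(-2 + P) (a(P) = ((P + P)/(P + P))/(sqrt(-2 + P)) = ((2*P)/((2*P)))/sqrt(-2 + P) = ((2*P)*(1/(2*P)))/sqrt(-2 + P) = 1/sqrt(-2 + P))
a(t(-1))*(-7) = -7/sqrt(-2 + 5/2) = -7/sqrt(1/2) = sqrt(2)*(-7) = -7*sqrt(2)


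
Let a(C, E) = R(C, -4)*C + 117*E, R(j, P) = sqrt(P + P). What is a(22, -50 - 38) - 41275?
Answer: -51571 + 44*I*sqrt(2) ≈ -51571.0 + 62.225*I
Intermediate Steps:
R(j, P) = sqrt(2)*sqrt(P) (R(j, P) = sqrt(2*P) = sqrt(2)*sqrt(P))
a(C, E) = 117*E + 2*I*C*sqrt(2) (a(C, E) = (sqrt(2)*sqrt(-4))*C + 117*E = (sqrt(2)*(2*I))*C + 117*E = (2*I*sqrt(2))*C + 117*E = 2*I*C*sqrt(2) + 117*E = 117*E + 2*I*C*sqrt(2))
a(22, -50 - 38) - 41275 = (117*(-50 - 38) + 2*I*22*sqrt(2)) - 41275 = (117*(-88) + 44*I*sqrt(2)) - 41275 = (-10296 + 44*I*sqrt(2)) - 41275 = -51571 + 44*I*sqrt(2)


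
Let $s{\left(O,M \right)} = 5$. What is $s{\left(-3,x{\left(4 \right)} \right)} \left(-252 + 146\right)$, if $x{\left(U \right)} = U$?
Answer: $-530$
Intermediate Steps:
$s{\left(-3,x{\left(4 \right)} \right)} \left(-252 + 146\right) = 5 \left(-252 + 146\right) = 5 \left(-106\right) = -530$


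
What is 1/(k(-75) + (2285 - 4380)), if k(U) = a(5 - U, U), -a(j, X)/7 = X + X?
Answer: -1/1045 ≈ -0.00095694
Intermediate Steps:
a(j, X) = -14*X (a(j, X) = -7*(X + X) = -14*X)
k(U) = -14*U
1/(k(-75) + (2285 - 4380)) = 1/(-14*(-75) + (2285 - 4380)) = 1/(1050 - 2095) = 1/(-1045) = -1/1045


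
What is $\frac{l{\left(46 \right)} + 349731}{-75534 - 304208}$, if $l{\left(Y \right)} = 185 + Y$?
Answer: $- \frac{174981}{189871} \approx -0.92158$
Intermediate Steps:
$\frac{l{\left(46 \right)} + 349731}{-75534 - 304208} = \frac{\left(185 + 46\right) + 349731}{-75534 - 304208} = \frac{231 + 349731}{-379742} = 349962 \left(- \frac{1}{379742}\right) = - \frac{174981}{189871}$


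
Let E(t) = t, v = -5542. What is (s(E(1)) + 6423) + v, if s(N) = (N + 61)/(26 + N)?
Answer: 23849/27 ≈ 883.30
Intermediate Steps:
s(N) = (61 + N)/(26 + N)
(s(E(1)) + 6423) + v = ((61 + 1)/(26 + 1) + 6423) - 5542 = (62/27 + 6423) - 5542 = 173483/27 - 5542 = 23849/27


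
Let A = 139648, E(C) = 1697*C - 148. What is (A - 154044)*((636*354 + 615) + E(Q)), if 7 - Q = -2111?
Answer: -54990661372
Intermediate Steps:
Q = 2118 (Q = 7 - 1*(-2111) = 7 + 2111 = 2118)
E(C) = -148 + 1697*C
(A - 154044)*((636*354 + 615) + E(Q)) = (139648 - 154044)*((636*354 + 615) + (-148 + 1697*2118)) = -14396*((225144 + 615) + (-148 + 3594246)) = -14396*(225759 + 3594098) = -14396*3819857 = -54990661372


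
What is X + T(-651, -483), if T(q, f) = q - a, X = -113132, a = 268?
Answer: -114051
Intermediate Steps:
T(q, f) = -268 + q (T(q, f) = q - 1*268 = q - 268 = -268 + q)
X + T(-651, -483) = -113132 + (-268 - 651) = -113132 - 919 = -114051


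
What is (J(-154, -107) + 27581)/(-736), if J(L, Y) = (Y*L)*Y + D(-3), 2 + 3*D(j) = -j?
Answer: 113189/48 ≈ 2358.1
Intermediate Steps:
D(j) = -2/3 - j/3 (D(j) = -2/3 + (-j)/3 = -2/3 - j/3)
J(L, Y) = 1/3 + L*Y**2 (J(L, Y) = (Y*L)*Y + (-2/3 - 1/3*(-3)) = (L*Y)*Y + (-2/3 + 1) = L*Y**2 + 1/3 = 1/3 + L*Y**2)
(J(-154, -107) + 27581)/(-736) = ((1/3 - 154*(-107)**2) + 27581)/(-736) = ((1/3 - 154*11449) + 27581)*(-1/736) = ((1/3 - 1763146) + 27581)*(-1/736) = (-5289437/3 + 27581)*(-1/736) = -5206694/3*(-1/736) = 113189/48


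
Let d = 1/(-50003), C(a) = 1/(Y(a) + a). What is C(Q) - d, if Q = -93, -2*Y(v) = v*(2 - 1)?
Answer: -3223/150009 ≈ -0.021485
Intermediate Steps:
Y(v) = -v/2 (Y(v) = -v*(2 - 1)/2 = -v/2)
C(a) = 2/a (C(a) = 1/(-a/2 + a) = 1/(a/2) = 2/a)
d = -1/50003 ≈ -1.9999e-5
C(Q) - d = 2/(-93) - 1*(-1/50003) = 2*(-1/93) + 1/50003 = -2/93 + 1/50003 = -3223/150009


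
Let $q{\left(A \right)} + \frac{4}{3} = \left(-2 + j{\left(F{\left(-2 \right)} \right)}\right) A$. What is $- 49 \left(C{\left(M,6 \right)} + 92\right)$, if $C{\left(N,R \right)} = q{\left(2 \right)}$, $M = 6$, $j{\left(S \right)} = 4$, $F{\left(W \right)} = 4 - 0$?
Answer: $- \frac{13916}{3} \approx -4638.7$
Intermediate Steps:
$F{\left(W \right)} = 4$ ($F{\left(W \right)} = 4 + 0 = 4$)
$q{\left(A \right)} = - \frac{4}{3} + 2 A$ ($q{\left(A \right)} = - \frac{4}{3} + \left(-2 + 4\right) A = - \frac{4}{3} + 2 A$)
$C{\left(N,R \right)} = \frac{8}{3}$ ($C{\left(N,R \right)} = - \frac{4}{3} + 2 \cdot 2 = - \frac{4}{3} + 4 = \frac{8}{3}$)
$- 49 \left(C{\left(M,6 \right)} + 92\right) = - 49 \left(\frac{8}{3} + 92\right) = \left(-49\right) \frac{284}{3} = - \frac{13916}{3}$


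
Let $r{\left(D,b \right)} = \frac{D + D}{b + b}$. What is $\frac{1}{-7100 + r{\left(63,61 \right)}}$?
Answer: $- \frac{61}{433037} \approx -0.00014087$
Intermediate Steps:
$r{\left(D,b \right)} = \frac{D}{b}$ ($r{\left(D,b \right)} = \frac{2 D}{2 b} = 2 D \frac{1}{2 b} = \frac{D}{b}$)
$\frac{1}{-7100 + r{\left(63,61 \right)}} = \frac{1}{-7100 + \frac{63}{61}} = \frac{1}{- \frac{433037}{61}} = - \frac{61}{433037}$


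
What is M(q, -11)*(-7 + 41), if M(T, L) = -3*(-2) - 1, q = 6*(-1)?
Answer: 170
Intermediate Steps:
q = -6
M(T, L) = 5 (M(T, L) = 6 - 1 = 5)
M(q, -11)*(-7 + 41) = 5*(-7 + 41) = 5*34 = 170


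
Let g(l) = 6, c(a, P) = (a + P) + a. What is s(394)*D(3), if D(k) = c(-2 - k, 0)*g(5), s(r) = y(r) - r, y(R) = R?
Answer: 0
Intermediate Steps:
c(a, P) = P + 2*a (c(a, P) = (P + a) + a = P + 2*a)
s(r) = 0 (s(r) = r - r = 0)
D(k) = -24 - 12*k (D(k) = (0 + 2*(-2 - k))*6 = (0 + (-4 - 2*k))*6 = (-4 - 2*k)*6 = -24 - 12*k)
s(394)*D(3) = 0*(-24 - 12*3) = 0*(-24 - 36) = 0*(-60) = 0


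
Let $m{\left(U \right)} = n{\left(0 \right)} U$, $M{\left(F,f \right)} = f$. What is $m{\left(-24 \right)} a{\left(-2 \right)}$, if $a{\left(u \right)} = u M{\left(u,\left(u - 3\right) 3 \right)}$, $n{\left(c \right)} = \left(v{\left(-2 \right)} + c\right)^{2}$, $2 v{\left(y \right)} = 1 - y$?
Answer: $-1620$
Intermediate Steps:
$v{\left(y \right)} = \frac{1}{2} - \frac{y}{2}$ ($v{\left(y \right)} = \frac{1 - y}{2} = \frac{1}{2} - \frac{y}{2}$)
$n{\left(c \right)} = \left(\frac{3}{2} + c\right)^{2}$ ($n{\left(c \right)} = \left(\left(\frac{1}{2} - -1\right) + c\right)^{2} = \left(\left(\frac{1}{2} + 1\right) + c\right)^{2} = \left(\frac{3}{2} + c\right)^{2}$)
$m{\left(U \right)} = \frac{9 U}{4}$ ($m{\left(U \right)} = \frac{\left(3 + 2 \cdot 0\right)^{2}}{4} U = \frac{\left(3 + 0\right)^{2}}{4} U = \frac{3^{2}}{4} U = \frac{1}{4} \cdot 9 U = \frac{9 U}{4}$)
$a{\left(u \right)} = u \left(-9 + 3 u\right)$ ($a{\left(u \right)} = u \left(u - 3\right) 3 = u \left(-3 + u\right) 3 = u \left(-9 + 3 u\right)$)
$m{\left(-24 \right)} a{\left(-2 \right)} = \frac{9}{4} \left(-24\right) 3 \left(-2\right) \left(-3 - 2\right) = - 54 \cdot 3 \left(-2\right) \left(-5\right) = \left(-54\right) 30 = -1620$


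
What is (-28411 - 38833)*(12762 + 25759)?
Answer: -2590306124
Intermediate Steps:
(-28411 - 38833)*(12762 + 25759) = -67244*38521 = -2590306124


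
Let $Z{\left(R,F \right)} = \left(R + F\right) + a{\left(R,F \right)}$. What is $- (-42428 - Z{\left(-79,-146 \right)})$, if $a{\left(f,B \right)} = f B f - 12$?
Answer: $-868995$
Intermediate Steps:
$a{\left(f,B \right)} = -12 + B f^{2}$ ($a{\left(f,B \right)} = B f f - 12 = B f^{2} - 12 = -12 + B f^{2}$)
$Z{\left(R,F \right)} = -12 + F + R + F R^{2}$ ($Z{\left(R,F \right)} = \left(R + F\right) + \left(-12 + F R^{2}\right) = \left(F + R\right) + \left(-12 + F R^{2}\right) = -12 + F + R + F R^{2}$)
$- (-42428 - Z{\left(-79,-146 \right)}) = - (-42428 - \left(-12 - 146 - 79 - 146 \left(-79\right)^{2}\right)) = - (-42428 - \left(-12 - 146 - 79 - 911186\right)) = - (-42428 - -911423) = - (-42428 + 911423) = \left(-1\right) 868995 = -868995$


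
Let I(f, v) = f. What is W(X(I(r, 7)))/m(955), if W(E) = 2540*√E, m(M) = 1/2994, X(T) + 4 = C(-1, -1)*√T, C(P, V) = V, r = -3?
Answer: 7604760*√(-4 - I*√3) ≈ 3.2215e+6 - 1.5547e+7*I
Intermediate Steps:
X(T) = -4 - √T
m(M) = 1/2994
W(X(I(r, 7)))/m(955) = (2540*√(-4 - √(-3)))/(1/2994) = (2540*√(-4 - I*√3))*2994 = 7604760*√(-4 - I*√3)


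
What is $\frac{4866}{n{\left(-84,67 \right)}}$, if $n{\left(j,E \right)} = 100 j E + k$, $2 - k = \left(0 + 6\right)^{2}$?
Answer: $- \frac{3}{347} \approx -0.0086455$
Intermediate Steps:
$k = -34$ ($k = 2 - \left(0 + 6\right)^{2} = 2 - 6^{2} = 2 - 36 = -34$)
$n{\left(j,E \right)} = -34 + 100 E j$ ($n{\left(j,E \right)} = 100 j E - 34 = 100 E j - 34 = -34 + 100 E j$)
$\frac{4866}{n{\left(-84,67 \right)}} = \frac{4866}{-34 + 100 \cdot 67 \left(-84\right)} = \frac{4866}{-34 - 562800} = \frac{4866}{-562834} = 4866 \left(- \frac{1}{562834}\right) = - \frac{3}{347}$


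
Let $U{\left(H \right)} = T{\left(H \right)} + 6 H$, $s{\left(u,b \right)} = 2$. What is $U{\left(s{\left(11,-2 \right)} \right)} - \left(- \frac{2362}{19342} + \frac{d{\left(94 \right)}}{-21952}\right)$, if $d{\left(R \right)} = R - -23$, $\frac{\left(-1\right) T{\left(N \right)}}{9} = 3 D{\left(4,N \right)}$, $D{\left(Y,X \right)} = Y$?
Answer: $- \frac{20353531213}{212297792} \approx -95.873$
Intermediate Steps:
$T{\left(N \right)} = -108$ ($T{\left(N \right)} = - 9 \cdot 3 \cdot 4 = \left(-9\right) 12 = -108$)
$d{\left(R \right)} = 23 + R$ ($d{\left(R \right)} = R + 23 = 23 + R$)
$U{\left(H \right)} = -108 + 6 H$
$U{\left(s{\left(11,-2 \right)} \right)} - \left(- \frac{2362}{19342} + \frac{d{\left(94 \right)}}{-21952}\right) = \left(-108 + 6 \cdot 2\right) - \left(- \frac{2362}{19342} + \frac{23 + 94}{-21952}\right) = \left(-108 + 12\right) - \left(\left(-2362\right) \frac{1}{19342} + 117 \left(- \frac{1}{21952}\right)\right) = -96 - \left(- \frac{1181}{9671} - \frac{117}{21952}\right) = -96 - - \frac{27056819}{212297792} = -96 + \frac{27056819}{212297792} = - \frac{20353531213}{212297792}$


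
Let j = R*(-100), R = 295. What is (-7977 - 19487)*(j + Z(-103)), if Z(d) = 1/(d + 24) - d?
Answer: 63781404896/79 ≈ 8.0736e+8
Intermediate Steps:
Z(d) = 1/(24 + d) - d
j = -29500 (j = 295*(-100) = -29500)
(-7977 - 19487)*(j + Z(-103)) = (-7977 - 19487)*(-29500 + (1 - 1*(-103)² - 24*(-103))/(24 - 103)) = -27464*(-29500 + (1 - 1*10609 + 2472)/(-79)) = -27464*(-29500 - (1 - 10609 + 2472)/79) = -27464*(-29500 - 1/79*(-8136)) = -27464*(-29500 + 8136/79) = -27464*(-2322364/79) = 63781404896/79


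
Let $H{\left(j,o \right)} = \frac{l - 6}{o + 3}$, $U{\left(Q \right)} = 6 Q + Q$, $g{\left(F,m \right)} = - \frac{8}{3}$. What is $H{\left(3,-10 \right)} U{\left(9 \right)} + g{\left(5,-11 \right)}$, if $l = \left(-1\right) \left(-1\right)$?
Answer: $\frac{127}{3} \approx 42.333$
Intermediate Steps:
$l = 1$
$g{\left(F,m \right)} = - \frac{8}{3}$ ($g{\left(F,m \right)} = \left(-8\right) \frac{1}{3} = - \frac{8}{3}$)
$U{\left(Q \right)} = 7 Q$
$H{\left(j,o \right)} = - \frac{5}{3 + o}$ ($H{\left(j,o \right)} = \frac{1 - 6}{o + 3} = - \frac{5}{3 + o}$)
$H{\left(3,-10 \right)} U{\left(9 \right)} + g{\left(5,-11 \right)} = - \frac{5}{3 - 10} \cdot 7 \cdot 9 - \frac{8}{3} = - \frac{5}{-7} \cdot 63 - \frac{8}{3} = \left(-5\right) \left(- \frac{1}{7}\right) 63 - \frac{8}{3} = \frac{5}{7} \cdot 63 - \frac{8}{3} = 45 - \frac{8}{3} = \frac{127}{3}$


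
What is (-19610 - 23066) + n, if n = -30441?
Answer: -73117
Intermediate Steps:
(-19610 - 23066) + n = (-19610 - 23066) - 30441 = -42676 - 30441 = -73117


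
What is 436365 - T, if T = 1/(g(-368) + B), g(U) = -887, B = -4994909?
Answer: 2179990521541/4995796 ≈ 4.3637e+5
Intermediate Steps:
T = -1/4995796 (T = 1/(-887 - 4994909) = 1/(-4995796) = -1/4995796 ≈ -2.0017e-7)
436365 - T = 436365 - 1*(-1/4995796) = 436365 + 1/4995796 = 2179990521541/4995796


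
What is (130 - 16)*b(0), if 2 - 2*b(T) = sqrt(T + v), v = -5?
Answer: 114 - 57*I*sqrt(5) ≈ 114.0 - 127.46*I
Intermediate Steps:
b(T) = 1 - sqrt(-5 + T)/2 (b(T) = 1 - sqrt(T - 5)/2 = 1 - sqrt(-5 + T)/2)
(130 - 16)*b(0) = (130 - 16)*(1 - sqrt(-5 + 0)/2) = 114*(1 - I*sqrt(5)/2) = 114 - 57*I*sqrt(5)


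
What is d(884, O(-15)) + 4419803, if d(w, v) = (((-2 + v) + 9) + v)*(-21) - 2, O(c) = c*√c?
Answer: 4419654 + 630*I*√15 ≈ 4.4197e+6 + 2440.0*I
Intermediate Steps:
O(c) = c^(3/2)
d(w, v) = -149 - 42*v (d(w, v) = ((7 + v) + v)*(-21) - 2 = (7 + 2*v)*(-21) - 2 = (-147 - 42*v) - 2 = -149 - 42*v)
d(884, O(-15)) + 4419803 = (-149 - (-630)*I*√15) + 4419803 = (-149 + 630*I*√15) + 4419803 = 4419654 + 630*I*√15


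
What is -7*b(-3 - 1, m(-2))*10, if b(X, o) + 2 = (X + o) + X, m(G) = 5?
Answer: 350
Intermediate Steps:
b(X, o) = -2 + o + 2*X (b(X, o) = -2 + ((X + o) + X) = -2 + (o + 2*X) = -2 + o + 2*X)
-7*b(-3 - 1, m(-2))*10 = -7*(-2 + 5 + 2*(-3 - 1))*10 = -7*(-2 + 5 + 2*(-4))*10 = -7*(-2 + 5 - 8)*10 = -7*(-5)*10 = 35*10 = 350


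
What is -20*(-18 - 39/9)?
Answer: 1340/3 ≈ 446.67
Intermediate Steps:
-20*(-18 - 39/9) = -20*(-18 - 39*⅑) = -20*(-18 - 13/3) = -20*(-67/3) = 1340/3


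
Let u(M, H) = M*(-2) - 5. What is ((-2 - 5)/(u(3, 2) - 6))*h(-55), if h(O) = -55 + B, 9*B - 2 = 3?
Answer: -3430/153 ≈ -22.418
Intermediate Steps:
B = 5/9 (B = 2/9 + (⅑)*3 = 2/9 + ⅓ = 5/9 ≈ 0.55556)
u(M, H) = -5 - 2*M (u(M, H) = -2*M - 5 = -5 - 2*M)
h(O) = -490/9 (h(O) = -55 + 5/9 = -490/9)
((-2 - 5)/(u(3, 2) - 6))*h(-55) = ((-2 - 5)/((-5 - 2*3) - 6))*(-490/9) = -7/((-5 - 6) - 6)*(-490/9) = -7/(-11 - 6)*(-490/9) = -7/(-17)*(-490/9) = -7*(-1/17)*(-490/9) = (7/17)*(-490/9) = -3430/153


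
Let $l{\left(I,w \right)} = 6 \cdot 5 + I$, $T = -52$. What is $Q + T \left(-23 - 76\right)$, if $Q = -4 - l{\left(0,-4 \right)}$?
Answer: $5114$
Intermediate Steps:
$l{\left(I,w \right)} = 30 + I$
$Q = -34$ ($Q = -4 - \left(30 + 0\right) = -4 - 30 = -34$)
$Q + T \left(-23 - 76\right) = -34 - 52 \left(-23 - 76\right) = -34 - -5148 = -34 + 5148 = 5114$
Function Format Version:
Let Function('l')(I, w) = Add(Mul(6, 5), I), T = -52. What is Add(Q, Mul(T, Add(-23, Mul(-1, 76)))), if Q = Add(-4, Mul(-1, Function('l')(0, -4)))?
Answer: 5114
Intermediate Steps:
Function('l')(I, w) = Add(30, I)
Q = -34 (Q = Add(-4, Mul(-1, Add(30, 0))) = Add(-4, Mul(-1, 30)) = Add(-4, -30) = -34)
Add(Q, Mul(T, Add(-23, Mul(-1, 76)))) = Add(-34, Mul(-52, Add(-23, Mul(-1, 76)))) = Add(-34, Mul(-52, Add(-23, -76))) = Add(-34, Mul(-52, -99)) = Add(-34, 5148) = 5114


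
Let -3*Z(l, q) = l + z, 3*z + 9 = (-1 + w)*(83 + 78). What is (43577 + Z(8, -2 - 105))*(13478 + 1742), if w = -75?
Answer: 6155181080/9 ≈ 6.8391e+8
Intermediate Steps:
z = -12245/3 (z = -3 + ((-1 - 75)*(83 + 78))/3 = -3 + (-76*161)/3 = -3 + (⅓)*(-12236) = -3 - 12236/3 = -12245/3 ≈ -4081.7)
Z(l, q) = 12245/9 - l/3 (Z(l, q) = -(l - 12245/3)/3 = -(-12245/3 + l)/3 = 12245/9 - l/3)
(43577 + Z(8, -2 - 105))*(13478 + 1742) = (43577 + (12245/9 - ⅓*8))*(13478 + 1742) = (43577 + (12245/9 - 8/3))*15220 = (43577 + 12221/9)*15220 = (404414/9)*15220 = 6155181080/9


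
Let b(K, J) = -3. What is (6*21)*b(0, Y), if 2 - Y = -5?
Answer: -378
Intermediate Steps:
Y = 7 (Y = 2 - 1*(-5) = 2 + 5 = 7)
(6*21)*b(0, Y) = (6*21)*(-3) = 126*(-3) = -378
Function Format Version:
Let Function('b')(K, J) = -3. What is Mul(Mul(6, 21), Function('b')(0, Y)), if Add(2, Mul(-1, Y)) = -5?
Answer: -378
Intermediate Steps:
Y = 7 (Y = Add(2, Mul(-1, -5)) = Add(2, 5) = 7)
Mul(Mul(6, 21), Function('b')(0, Y)) = Mul(Mul(6, 21), -3) = Mul(126, -3) = -378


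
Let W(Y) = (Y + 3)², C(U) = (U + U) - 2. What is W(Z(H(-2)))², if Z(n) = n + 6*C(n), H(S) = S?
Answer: 1500625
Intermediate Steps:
C(U) = -2 + 2*U (C(U) = 2*U - 2 = -2 + 2*U)
Z(n) = -12 + 13*n (Z(n) = n + 6*(-2 + 2*n) = n + (-12 + 12*n) = -12 + 13*n)
W(Y) = (3 + Y)²
W(Z(H(-2)))² = ((3 + (-12 + 13*(-2)))²)² = ((3 + (-12 - 26))²)² = ((3 - 38)²)² = ((-35)²)² = 1225² = 1500625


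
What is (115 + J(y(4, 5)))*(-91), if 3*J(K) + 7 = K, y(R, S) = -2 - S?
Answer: -30121/3 ≈ -10040.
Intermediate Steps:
J(K) = -7/3 + K/3
(115 + J(y(4, 5)))*(-91) = (115 + (-7/3 + (-2 - 1*5)/3))*(-91) = (115 + (-7/3 + (-2 - 5)/3))*(-91) = (115 + (-7/3 + (⅓)*(-7)))*(-91) = (115 + (-7/3 - 7/3))*(-91) = (115 - 14/3)*(-91) = (331/3)*(-91) = -30121/3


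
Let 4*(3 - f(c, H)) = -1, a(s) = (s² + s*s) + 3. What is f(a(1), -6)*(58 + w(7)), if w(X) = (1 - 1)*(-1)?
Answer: 377/2 ≈ 188.50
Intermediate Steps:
a(s) = 3 + 2*s² (a(s) = (s² + s²) + 3 = 2*s² + 3 = 3 + 2*s²)
f(c, H) = 13/4 (f(c, H) = 3 - ¼*(-1) = 3 + ¼ = 13/4)
w(X) = 0 (w(X) = 0*(-1) = 0)
f(a(1), -6)*(58 + w(7)) = 13*(58 + 0)/4 = (13/4)*58 = 377/2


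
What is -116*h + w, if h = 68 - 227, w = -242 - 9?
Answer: 18193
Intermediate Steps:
w = -251
h = -159
-116*h + w = -116*(-159) - 251 = 18444 - 251 = 18193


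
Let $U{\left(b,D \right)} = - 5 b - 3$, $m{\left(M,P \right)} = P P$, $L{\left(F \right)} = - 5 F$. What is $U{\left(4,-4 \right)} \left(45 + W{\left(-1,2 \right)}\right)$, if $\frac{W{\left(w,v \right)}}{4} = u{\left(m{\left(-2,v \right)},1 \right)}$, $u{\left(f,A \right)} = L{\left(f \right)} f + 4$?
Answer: $5957$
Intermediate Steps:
$m{\left(M,P \right)} = P^{2}$
$U{\left(b,D \right)} = -3 - 5 b$
$u{\left(f,A \right)} = 4 - 5 f^{2}$ ($u{\left(f,A \right)} = - 5 f f + 4 = - 5 f^{2} + 4 = 4 - 5 f^{2}$)
$W{\left(w,v \right)} = 16 - 20 v^{4}$ ($W{\left(w,v \right)} = 4 \left(4 - 5 \left(v^{2}\right)^{2}\right) = 4 \left(4 - 5 v^{4}\right) = 16 - 20 v^{4}$)
$U{\left(4,-4 \right)} \left(45 + W{\left(-1,2 \right)}\right) = \left(-3 - 20\right) \left(45 + \left(16 - 20 \cdot 2^{4}\right)\right) = \left(-3 - 20\right) \left(45 + \left(16 - 320\right)\right) = - 23 \left(45 + \left(16 - 320\right)\right) = - 23 \left(45 - 304\right) = \left(-23\right) \left(-259\right) = 5957$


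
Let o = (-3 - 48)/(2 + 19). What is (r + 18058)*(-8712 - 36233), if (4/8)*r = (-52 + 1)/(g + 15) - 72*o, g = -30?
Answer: -5793482412/7 ≈ -8.2764e+8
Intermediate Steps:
o = -17/7 (o = -51/21 = -51*1/21 = -17/7 ≈ -2.4286)
r = 12478/35 (r = 2*((-52 + 1)/(-30 + 15) - 72*(-17/7)) = 2*(-51/(-15) + 1224/7) = 2*(-51*(-1/15) + 1224/7) = 2*(17/5 + 1224/7) = 2*(6239/35) = 12478/35 ≈ 356.51)
(r + 18058)*(-8712 - 36233) = (12478/35 + 18058)*(-8712 - 36233) = (644508/35)*(-44945) = -5793482412/7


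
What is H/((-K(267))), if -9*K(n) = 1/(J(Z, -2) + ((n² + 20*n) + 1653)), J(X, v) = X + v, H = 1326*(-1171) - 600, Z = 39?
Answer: -1094908548366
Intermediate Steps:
H = -1553346 (H = -1552746 - 600 = -1553346)
K(n) = -1/(9*(1690 + n² + 20*n)) (K(n) = -1/(9*((39 - 2) + ((n² + 20*n) + 1653))) = -1/(9*(37 + (1653 + n² + 20*n))) = -1/(9*(1690 + n² + 20*n)))
H/((-K(267))) = -1553346/((-(-1)/(15210 + 9*267² + 180*267))) = -1553346/((-(-1)/(15210 + 9*71289 + 48060))) = -1553346/((-(-1)/(15210 + 641601 + 48060))) = -1553346/((-(-1)/704871)) = -1553346/((-1*(-1/704871))) = -1553346/1/704871 = -1553346*704871 = -1094908548366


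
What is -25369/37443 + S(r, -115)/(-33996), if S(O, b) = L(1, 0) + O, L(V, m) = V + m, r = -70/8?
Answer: -383179707/565738768 ≈ -0.67731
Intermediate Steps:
r = -35/4 (r = -70*⅛ = -35/4 ≈ -8.7500)
S(O, b) = 1 + O (S(O, b) = (1 + 0) + O = 1 + O)
-25369/37443 + S(r, -115)/(-33996) = -25369/37443 + (1 - 35/4)/(-33996) = -25369*1/37443 - 31/4*(-1/33996) = -25369/37443 + 31/135984 = -383179707/565738768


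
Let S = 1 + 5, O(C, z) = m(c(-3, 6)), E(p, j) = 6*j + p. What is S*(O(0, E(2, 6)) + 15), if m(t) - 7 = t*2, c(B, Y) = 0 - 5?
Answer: 72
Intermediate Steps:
c(B, Y) = -5
m(t) = 7 + 2*t (m(t) = 7 + t*2 = 7 + 2*t)
E(p, j) = p + 6*j
O(C, z) = -3 (O(C, z) = 7 + 2*(-5) = 7 - 10 = -3)
S = 6
S*(O(0, E(2, 6)) + 15) = 6*(-3 + 15) = 6*12 = 72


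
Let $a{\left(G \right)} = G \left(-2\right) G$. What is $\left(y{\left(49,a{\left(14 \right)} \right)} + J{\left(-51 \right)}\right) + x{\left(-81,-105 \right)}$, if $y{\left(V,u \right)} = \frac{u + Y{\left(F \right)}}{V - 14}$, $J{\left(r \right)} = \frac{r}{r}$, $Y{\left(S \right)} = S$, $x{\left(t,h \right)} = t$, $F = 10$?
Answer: $- \frac{3182}{35} \approx -90.914$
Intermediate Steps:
$J{\left(r \right)} = 1$
$a{\left(G \right)} = - 2 G^{2}$ ($a{\left(G \right)} = - 2 G G = - 2 G^{2}$)
$y{\left(V,u \right)} = \frac{10 + u}{-14 + V}$ ($y{\left(V,u \right)} = \frac{u + 10}{V - 14} = \frac{10 + u}{-14 + V}$)
$\left(y{\left(49,a{\left(14 \right)} \right)} + J{\left(-51 \right)}\right) + x{\left(-81,-105 \right)} = \left(\frac{10 - 2 \cdot 14^{2}}{-14 + 49} + 1\right) - 81 = \left(\frac{10 - 392}{35} + 1\right) - 81 = \left(\frac{1}{35} \left(-382\right) + 1\right) - 81 = \left(- \frac{382}{35} + 1\right) - 81 = - \frac{347}{35} - 81 = - \frac{3182}{35}$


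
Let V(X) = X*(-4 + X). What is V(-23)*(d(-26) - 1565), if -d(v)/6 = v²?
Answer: -3490641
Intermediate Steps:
d(v) = -6*v²
V(-23)*(d(-26) - 1565) = (-23*(-4 - 23))*(-6*(-26)² - 1565) = (-23*(-27))*(-6*676 - 1565) = 621*(-4056 - 1565) = 621*(-5621) = -3490641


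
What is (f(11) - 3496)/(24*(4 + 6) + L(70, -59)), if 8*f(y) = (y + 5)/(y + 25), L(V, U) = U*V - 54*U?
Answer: 62927/12672 ≈ 4.9658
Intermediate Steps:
L(V, U) = -54*U + U*V
f(y) = (5 + y)/(8*(25 + y)) (f(y) = ((y + 5)/(y + 25))/8 = ((5 + y)/(25 + y))/8 = (5 + y)/(8*(25 + y)))
(f(11) - 3496)/(24*(4 + 6) + L(70, -59)) = ((5 + 11)/(8*(25 + 11)) - 3496)/(24*(4 + 6) - 59*(-54 + 70)) = ((1/8)*16/36 - 3496)/(24*10 - 59*16) = ((1/8)*(1/36)*16 - 3496)/(240 - 944) = (1/18 - 3496)/(-704) = -62927/18*(-1/704) = 62927/12672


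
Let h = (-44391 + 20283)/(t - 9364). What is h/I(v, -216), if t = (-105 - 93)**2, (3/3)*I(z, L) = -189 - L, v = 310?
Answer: -2009/67140 ≈ -0.029923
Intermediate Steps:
I(z, L) = -189 - L
t = 39204 (t = (-198)**2 = 39204)
h = -6027/7460 (h = (-44391 + 20283)/(39204 - 9364) = -24108/29840 = -24108*1/29840 = -6027/7460 ≈ -0.80791)
h/I(v, -216) = -6027/(7460*(-189 - 1*(-216))) = -6027/(7460*(-189 + 216)) = -6027/7460/27 = -6027/7460*1/27 = -2009/67140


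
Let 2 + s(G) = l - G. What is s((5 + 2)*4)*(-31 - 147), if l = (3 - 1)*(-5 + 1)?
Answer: 6764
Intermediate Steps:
l = -8 (l = 2*(-4) = -8)
s(G) = -10 - G (s(G) = -2 + (-8 - G) = -10 - G)
s((5 + 2)*4)*(-31 - 147) = (-10 - (5 + 2)*4)*(-31 - 147) = (-10 - 7*4)*(-178) = (-10 - 1*28)*(-178) = (-10 - 28)*(-178) = -38*(-178) = 6764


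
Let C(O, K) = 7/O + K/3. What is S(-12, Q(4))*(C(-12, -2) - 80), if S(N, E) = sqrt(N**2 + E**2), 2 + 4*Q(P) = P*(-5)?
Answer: -325*sqrt(697)/8 ≈ -1072.5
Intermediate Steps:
C(O, K) = 7/O + K/3 (C(O, K) = 7/O + K*(1/3) = 7/O + K/3)
Q(P) = -1/2 - 5*P/4 (Q(P) = -1/2 + (P*(-5))/4 = -1/2 + (-5*P)/4 = -1/2 - 5*P/4)
S(N, E) = sqrt(E**2 + N**2)
S(-12, Q(4))*(C(-12, -2) - 80) = sqrt((-1/2 - 5/4*4)**2 + (-12)**2)*((7/(-12) + (1/3)*(-2)) - 80) = sqrt((-1/2 - 5)**2 + 144)*((7*(-1/12) - 2/3) - 80) = sqrt((-11/2)**2 + 144)*((-7/12 - 2/3) - 80) = sqrt(121/4 + 144)*(-5/4 - 80) = sqrt(697/4)*(-325/4) = (sqrt(697)/2)*(-325/4) = -325*sqrt(697)/8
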